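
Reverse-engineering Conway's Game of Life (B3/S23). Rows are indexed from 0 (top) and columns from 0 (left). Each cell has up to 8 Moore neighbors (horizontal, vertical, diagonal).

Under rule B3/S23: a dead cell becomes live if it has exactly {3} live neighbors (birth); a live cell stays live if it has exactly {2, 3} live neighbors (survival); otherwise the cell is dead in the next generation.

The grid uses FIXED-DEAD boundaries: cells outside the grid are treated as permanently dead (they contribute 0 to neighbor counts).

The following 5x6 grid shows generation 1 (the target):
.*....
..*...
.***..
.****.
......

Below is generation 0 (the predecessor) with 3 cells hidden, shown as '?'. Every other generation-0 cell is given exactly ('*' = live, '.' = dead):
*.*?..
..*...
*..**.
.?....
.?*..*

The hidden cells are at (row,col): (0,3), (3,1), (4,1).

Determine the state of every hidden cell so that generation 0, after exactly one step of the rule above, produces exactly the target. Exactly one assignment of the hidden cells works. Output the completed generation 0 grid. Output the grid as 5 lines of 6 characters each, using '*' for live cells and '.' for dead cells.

Hidden generation-0 cells (in order): (0,3), (3,1), (4,1).
A hidden cell only influences target cells in its own 3x3 neighborhood. Try each of the 2^3 = 8 assignments, step the completed generation 0 forward once under B3/S23, and compare with the target:
  (0,3)=. (3,1)=. (4,1)=. -> step gives (2,1)='.' but target has '*' -> reject
  (0,3)=. (3,1)=. (4,1)=* -> step gives (2,1)='.' but target has '*' -> reject
  (0,3)=. (3,1)=* (4,1)=. -> step reproduces the target at every cell -> ACCEPT
  (0,3)=. (3,1)=* (4,1)=* -> step gives (3,0)='*' but target has '.' -> reject
  (0,3)=* (3,1)=. (4,1)=. -> step gives (0,2)='*' but target has '.' -> reject
  (0,3)=* (3,1)=. (4,1)=* -> step gives (0,2)='*' but target has '.' -> reject
  (0,3)=* (3,1)=* (4,1)=. -> step gives (0,2)='*' but target has '.' -> reject
  (0,3)=* (3,1)=* (4,1)=* -> step gives (0,2)='*' but target has '.' -> reject
Unique solution: (0,3)=dead, (3,1)=live, (4,1)=dead.
Check: live-neighbor counts of every cell in the completed generation 0:
031200
242421
133211
223332
121110
Applying B3/S23 to generation 0 with these counts gives:
.*....
..*...
.***..
.****.
......
which matches the target exactly.

Answer: *.*...
..*...
*..**.
.*....
..*..*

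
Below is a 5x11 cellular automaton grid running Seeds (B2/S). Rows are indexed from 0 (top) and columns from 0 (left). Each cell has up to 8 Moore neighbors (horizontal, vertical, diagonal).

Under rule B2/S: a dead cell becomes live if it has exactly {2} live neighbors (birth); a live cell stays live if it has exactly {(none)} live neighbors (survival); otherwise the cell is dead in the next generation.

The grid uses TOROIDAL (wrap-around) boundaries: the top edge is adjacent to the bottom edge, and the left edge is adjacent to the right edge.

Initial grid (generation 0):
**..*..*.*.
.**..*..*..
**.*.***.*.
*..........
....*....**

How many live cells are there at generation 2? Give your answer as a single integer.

Simulating step by step:
Generation 0 (given above): 20 live cells
Generation 1: 6 live cells
......*....
...........
...........
..**...*...
...*.*.....
Generation 2: 6 live cells
....**.....
...........
..**.......
......*....
.......*...
Population at generation 2: 6

Answer: 6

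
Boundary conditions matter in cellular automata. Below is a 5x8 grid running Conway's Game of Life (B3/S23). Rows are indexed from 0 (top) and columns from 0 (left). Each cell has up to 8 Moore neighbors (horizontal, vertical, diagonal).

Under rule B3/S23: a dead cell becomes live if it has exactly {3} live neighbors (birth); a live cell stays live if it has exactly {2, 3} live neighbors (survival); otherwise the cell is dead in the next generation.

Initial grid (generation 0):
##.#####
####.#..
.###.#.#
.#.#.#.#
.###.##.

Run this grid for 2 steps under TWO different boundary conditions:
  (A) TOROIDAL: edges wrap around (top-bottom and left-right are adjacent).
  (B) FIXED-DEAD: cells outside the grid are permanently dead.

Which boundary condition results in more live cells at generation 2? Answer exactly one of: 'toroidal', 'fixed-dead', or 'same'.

Under TOROIDAL boundary, generation 2:
........
........
........
........
........
Population = 0

Under FIXED-DEAD boundary, generation 2:
......#.
....##..
........
.....#..
....###.
Population = 7

Comparison: toroidal=0, fixed-dead=7 -> fixed-dead

Answer: fixed-dead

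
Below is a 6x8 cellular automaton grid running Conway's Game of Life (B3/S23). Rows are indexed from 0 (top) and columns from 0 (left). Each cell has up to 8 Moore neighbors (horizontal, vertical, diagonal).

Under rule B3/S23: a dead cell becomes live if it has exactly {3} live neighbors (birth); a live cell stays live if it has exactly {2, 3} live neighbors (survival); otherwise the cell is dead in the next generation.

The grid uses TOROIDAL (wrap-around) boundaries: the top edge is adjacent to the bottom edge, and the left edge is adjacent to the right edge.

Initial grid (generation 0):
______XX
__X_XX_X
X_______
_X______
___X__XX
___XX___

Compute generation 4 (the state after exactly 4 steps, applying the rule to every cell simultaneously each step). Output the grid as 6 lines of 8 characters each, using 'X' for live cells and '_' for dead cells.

Simulating step by step:
Generation 0 (given above): 13 live cells
Generation 1: 15 live cells
______XX
X____X_X
XX______
X______X
__XXX___
___XXX__
Generation 2: 14 live cells
X______X
_X______
_X____X_
X_XX___X
__X__X__
__X__XX_
Generation 3: 21 live cells
XX____XX
_X_____X
_X_____X
X_XX__XX
__X_XX_X
_X___XXX
Generation 4: 15 live cells
(generation 4 grid is the final answer)

Answer: _XX__X__
_XX_____
_X______
__XXXX__
__X_X___
_XX_X___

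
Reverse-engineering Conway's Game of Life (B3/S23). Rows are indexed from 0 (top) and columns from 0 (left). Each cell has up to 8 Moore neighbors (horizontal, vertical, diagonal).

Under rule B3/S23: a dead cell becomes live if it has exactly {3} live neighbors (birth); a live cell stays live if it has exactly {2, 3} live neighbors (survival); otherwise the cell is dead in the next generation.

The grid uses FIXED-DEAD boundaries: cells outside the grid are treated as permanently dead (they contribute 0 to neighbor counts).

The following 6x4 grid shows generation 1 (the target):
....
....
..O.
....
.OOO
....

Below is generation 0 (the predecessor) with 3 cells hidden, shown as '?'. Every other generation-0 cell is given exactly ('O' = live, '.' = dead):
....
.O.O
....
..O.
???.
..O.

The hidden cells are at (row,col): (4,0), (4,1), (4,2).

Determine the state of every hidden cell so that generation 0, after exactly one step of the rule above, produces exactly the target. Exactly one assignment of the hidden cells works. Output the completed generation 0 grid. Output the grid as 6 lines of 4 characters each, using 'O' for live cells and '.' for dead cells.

Hidden generation-0 cells (in order): (4,0), (4,1), (4,2).
A hidden cell only influences target cells in its own 3x3 neighborhood. Try each of the 2^3 = 8 assignments, step the completed generation 0 forward once under B3/S23, and compare with the target:
  (4,0)=. (4,1)=. (4,2)=. -> step gives (4,1)='.' but target has 'O' -> reject
  (4,0)=. (4,1)=. (4,2)=O -> step reproduces the target at every cell -> ACCEPT
  (4,0)=. (4,1)=O (4,2)=. -> step gives (4,3)='.' but target has 'O' -> reject
  (4,0)=. (4,1)=O (4,2)=O -> step gives (3,1)='O' but target has '.' -> reject
  (4,0)=O (4,1)=. (4,2)=. -> step gives (4,2)='.' but target has 'O' -> reject
  (4,0)=O (4,1)=. (4,2)=O -> step gives (3,1)='O' but target has '.' -> reject
  (4,0)=O (4,1)=O (4,2)=. -> step gives (3,1)='O' but target has '.' -> reject
  (4,0)=O (4,1)=O (4,2)=O -> step gives (3,2)='O' but target has '.' -> reject
Unique solution: (4,0)=dead, (4,1)=dead, (4,2)=live.
Check: live-neighbor counts of every cell in the completed generation 0:
1121
1020
1232
0212
0323
0212
Applying B3/S23 to generation 0 with these counts gives:
....
....
..O.
....
.OOO
....
which matches the target exactly.

Answer: ....
.O.O
....
..O.
..O.
..O.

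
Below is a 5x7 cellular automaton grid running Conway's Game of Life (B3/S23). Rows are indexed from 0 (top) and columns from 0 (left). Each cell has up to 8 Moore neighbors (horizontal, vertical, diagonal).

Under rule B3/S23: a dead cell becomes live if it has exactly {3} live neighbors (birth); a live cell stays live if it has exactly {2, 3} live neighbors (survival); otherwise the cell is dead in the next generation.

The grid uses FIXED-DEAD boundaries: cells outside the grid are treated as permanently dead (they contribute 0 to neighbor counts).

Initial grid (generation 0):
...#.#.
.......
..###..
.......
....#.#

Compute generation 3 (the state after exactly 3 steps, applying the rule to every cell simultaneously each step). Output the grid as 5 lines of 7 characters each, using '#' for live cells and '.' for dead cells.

Simulating step by step:
Generation 0 (given above): 7 live cells
Generation 1: 4 live cells
.......
..#....
...#...
....##.
.......
Generation 2: 3 live cells
.......
.......
...##..
....#..
.......
Generation 3: 4 live cells
(generation 3 grid is the final answer)

Answer: .......
.......
...##..
...##..
.......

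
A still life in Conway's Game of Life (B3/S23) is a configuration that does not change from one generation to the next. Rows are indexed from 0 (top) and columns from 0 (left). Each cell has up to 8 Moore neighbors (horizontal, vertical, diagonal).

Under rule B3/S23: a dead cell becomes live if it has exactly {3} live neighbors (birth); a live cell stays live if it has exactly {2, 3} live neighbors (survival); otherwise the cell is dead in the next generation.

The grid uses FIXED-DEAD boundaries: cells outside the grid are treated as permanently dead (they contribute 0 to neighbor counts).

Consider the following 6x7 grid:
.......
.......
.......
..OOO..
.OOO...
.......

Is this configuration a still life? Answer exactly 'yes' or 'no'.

Answer: no

Derivation:
Compute generation 1 and compare to generation 0 (given above):
Generation 1:
.......
.......
...O...
.O..O..
.O..O..
..O....
Cell (2,3) differs: gen0=0 vs gen1=1 -> NOT a still life.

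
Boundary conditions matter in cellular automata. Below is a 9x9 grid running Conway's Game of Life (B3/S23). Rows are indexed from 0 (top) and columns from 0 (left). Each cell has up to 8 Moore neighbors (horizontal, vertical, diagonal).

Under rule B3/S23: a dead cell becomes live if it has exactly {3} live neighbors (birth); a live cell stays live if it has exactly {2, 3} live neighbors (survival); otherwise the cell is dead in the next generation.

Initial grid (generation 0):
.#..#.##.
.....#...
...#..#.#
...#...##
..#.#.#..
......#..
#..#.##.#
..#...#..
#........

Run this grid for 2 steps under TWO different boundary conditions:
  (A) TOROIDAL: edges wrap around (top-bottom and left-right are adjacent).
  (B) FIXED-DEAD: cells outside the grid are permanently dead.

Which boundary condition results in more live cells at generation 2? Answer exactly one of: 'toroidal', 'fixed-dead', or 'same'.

Answer: toroidal

Derivation:
Under TOROIDAL boundary, generation 2:
.......#.
....#..#.
......#..
..#......
.........
...#...#.
#.......#
##..#...#
.#..#....
Population = 15

Under FIXED-DEAD boundary, generation 2:
....###..
....#..#.
......#..
..#......
.........
...#...#.
.........
.....#.#.
......#..
Population = 12

Comparison: toroidal=15, fixed-dead=12 -> toroidal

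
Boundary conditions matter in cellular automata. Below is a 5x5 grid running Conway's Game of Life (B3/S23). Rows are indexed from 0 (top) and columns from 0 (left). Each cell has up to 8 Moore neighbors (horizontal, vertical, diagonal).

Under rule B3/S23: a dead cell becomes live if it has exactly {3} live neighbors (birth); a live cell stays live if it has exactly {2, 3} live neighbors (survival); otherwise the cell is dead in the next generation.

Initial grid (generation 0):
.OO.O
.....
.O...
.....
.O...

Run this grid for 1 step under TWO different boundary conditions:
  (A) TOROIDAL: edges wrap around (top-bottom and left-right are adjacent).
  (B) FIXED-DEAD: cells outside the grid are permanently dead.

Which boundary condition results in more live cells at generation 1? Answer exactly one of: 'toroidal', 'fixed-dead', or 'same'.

Answer: toroidal

Derivation:
Under TOROIDAL boundary, generation 1:
OOO..
OOO..
.....
.....
OOO..
Population = 9

Under FIXED-DEAD boundary, generation 1:
.....
.OO..
.....
.....
.....
Population = 2

Comparison: toroidal=9, fixed-dead=2 -> toroidal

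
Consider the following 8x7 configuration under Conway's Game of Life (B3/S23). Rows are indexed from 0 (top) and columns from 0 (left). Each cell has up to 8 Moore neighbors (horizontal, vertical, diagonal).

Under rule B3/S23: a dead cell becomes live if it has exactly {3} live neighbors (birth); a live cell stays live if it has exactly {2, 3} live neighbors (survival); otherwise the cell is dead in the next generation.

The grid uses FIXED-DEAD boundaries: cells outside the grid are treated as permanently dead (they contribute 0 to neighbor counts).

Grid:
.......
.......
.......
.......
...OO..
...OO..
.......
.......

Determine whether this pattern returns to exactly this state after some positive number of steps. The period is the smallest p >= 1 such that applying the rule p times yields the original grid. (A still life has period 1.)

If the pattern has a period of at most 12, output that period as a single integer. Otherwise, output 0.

Answer: 1

Derivation:
Simulating and comparing each generation to the original:
Gen 0 (original, given above): 4 live cells
Gen 1: 4 live cells, MATCHES original -> period = 1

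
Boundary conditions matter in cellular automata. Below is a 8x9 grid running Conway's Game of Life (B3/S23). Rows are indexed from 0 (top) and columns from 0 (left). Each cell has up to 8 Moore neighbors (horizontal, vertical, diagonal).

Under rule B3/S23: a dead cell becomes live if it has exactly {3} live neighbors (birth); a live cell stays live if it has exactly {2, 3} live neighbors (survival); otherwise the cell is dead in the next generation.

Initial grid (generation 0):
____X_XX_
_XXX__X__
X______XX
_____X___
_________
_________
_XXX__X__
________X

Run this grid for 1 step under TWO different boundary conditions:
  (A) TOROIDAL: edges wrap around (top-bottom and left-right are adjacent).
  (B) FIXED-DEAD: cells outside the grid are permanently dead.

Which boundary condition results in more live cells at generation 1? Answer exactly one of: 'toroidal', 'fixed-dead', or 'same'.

Under TOROIDAL boundary, generation 1:
__XX_XXX_
XXXX_XX__
XXX___XXX
________X
_________
__X______
__X______
__XX_XX__
Population = 24

Under FIXED-DEAD boundary, generation 1:
__XX_XXX_
_XXX_XX_X
_XX___XX_
_________
_________
__X______
__X______
__X______
Population = 18

Comparison: toroidal=24, fixed-dead=18 -> toroidal

Answer: toroidal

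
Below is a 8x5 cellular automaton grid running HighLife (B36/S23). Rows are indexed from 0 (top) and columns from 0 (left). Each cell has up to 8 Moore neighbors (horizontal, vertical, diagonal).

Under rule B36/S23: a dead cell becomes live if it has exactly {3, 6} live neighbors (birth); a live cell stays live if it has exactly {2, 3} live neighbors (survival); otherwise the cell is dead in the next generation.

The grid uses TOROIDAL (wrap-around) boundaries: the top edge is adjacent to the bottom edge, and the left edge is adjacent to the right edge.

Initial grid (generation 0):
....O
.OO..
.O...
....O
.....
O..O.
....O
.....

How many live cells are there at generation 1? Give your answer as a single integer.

Simulating step by step:
Generation 0 (given above): 8 live cells
Generation 1: 9 live cells
.....
OOO..
OOO..
.....
....O
....O
....O
.....
Population at generation 1: 9

Answer: 9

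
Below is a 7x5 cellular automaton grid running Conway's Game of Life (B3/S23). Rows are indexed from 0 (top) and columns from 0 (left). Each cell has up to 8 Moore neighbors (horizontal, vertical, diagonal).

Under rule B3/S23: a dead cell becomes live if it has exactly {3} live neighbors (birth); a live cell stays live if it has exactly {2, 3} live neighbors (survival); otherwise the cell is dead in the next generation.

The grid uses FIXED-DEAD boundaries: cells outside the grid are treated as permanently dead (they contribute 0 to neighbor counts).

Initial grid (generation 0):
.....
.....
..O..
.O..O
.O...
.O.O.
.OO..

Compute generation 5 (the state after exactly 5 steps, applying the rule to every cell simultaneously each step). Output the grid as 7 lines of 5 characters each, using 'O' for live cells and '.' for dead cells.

Answer: .....
.....
.O...
O.O..
...O.
O.O..
.O...

Derivation:
Simulating step by step:
Generation 0 (given above): 8 live cells
Generation 1: 8 live cells
.....
.....
.....
.OO..
OO...
OO...
.OO..
Generation 2: 6 live cells
.....
.....
.....
OOO..
.....
.....
OOO..
Generation 3: 5 live cells
.....
.....
.O...
.O...
.O...
.O...
.O...
Generation 4: 9 live cells
.....
.....
.....
OOO..
OOO..
OOO..
.....
Generation 5: 7 live cells
(generation 5 grid is the final answer)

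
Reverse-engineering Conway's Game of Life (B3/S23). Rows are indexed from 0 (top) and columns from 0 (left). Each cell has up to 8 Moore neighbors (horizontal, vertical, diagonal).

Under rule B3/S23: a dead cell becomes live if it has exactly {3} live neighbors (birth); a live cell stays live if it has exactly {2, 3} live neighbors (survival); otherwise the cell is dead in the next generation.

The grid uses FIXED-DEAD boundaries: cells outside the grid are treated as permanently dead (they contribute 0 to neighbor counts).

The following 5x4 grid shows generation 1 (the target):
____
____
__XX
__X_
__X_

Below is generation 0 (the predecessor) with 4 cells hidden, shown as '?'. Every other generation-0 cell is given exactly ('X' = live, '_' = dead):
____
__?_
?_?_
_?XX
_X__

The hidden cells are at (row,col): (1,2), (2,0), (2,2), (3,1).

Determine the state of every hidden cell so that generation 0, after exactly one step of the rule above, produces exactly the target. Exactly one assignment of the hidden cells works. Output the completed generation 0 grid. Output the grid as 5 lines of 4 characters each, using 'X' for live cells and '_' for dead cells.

Hidden generation-0 cells (in order): (1,2), (2,0), (2,2), (3,1).
A hidden cell only influences target cells in its own 3x3 neighborhood. Try each of the 2^4 = 16 assignments, step the completed generation 0 forward once under B3/S23, and compare with the target:
  (1,2)=_ (2,0)=_ (2,2)=_ (3,1)=_ -> step gives (2,2)='_' but target has 'X' -> reject
  (1,2)=_ (2,0)=_ (2,2)=_ (3,1)=X -> step gives (2,3)='_' but target has 'X' -> reject
  (1,2)=_ (2,0)=_ (2,2)=X (3,1)=_ -> step gives (3,1)='X' but target has '_' -> reject
  (1,2)=_ (2,0)=_ (2,2)=X (3,1)=X -> step gives (2,1)='X' but target has '_' -> reject
  (1,2)=_ (2,0)=X (2,2)=_ (3,1)=_ -> step gives (2,2)='_' but target has 'X' -> reject
  (1,2)=_ (2,0)=X (2,2)=_ (3,1)=X -> step gives (2,1)='X' but target has '_' -> reject
  (1,2)=_ (2,0)=X (2,2)=X (3,1)=_ -> step gives (2,1)='X' but target has '_' -> reject
  (1,2)=_ (2,0)=X (2,2)=X (3,1)=X -> step gives (3,0)='X' but target has '_' -> reject
  (1,2)=X (2,0)=_ (2,2)=_ (3,1)=_ -> step reproduces the target at every cell -> ACCEPT
  (1,2)=X (2,0)=_ (2,2)=_ (3,1)=X -> step gives (2,1)='X' but target has '_' -> reject
  (1,2)=X (2,0)=_ (2,2)=X (3,1)=_ -> step gives (2,1)='X' but target has '_' -> reject
  (1,2)=X (2,0)=_ (2,2)=X (3,1)=X -> step gives (2,2)='_' but target has 'X' -> reject
  (1,2)=X (2,0)=X (2,2)=_ (3,1)=_ -> step gives (2,1)='X' but target has '_' -> reject
  (1,2)=X (2,0)=X (2,2)=_ (3,1)=X -> step gives (2,2)='_' but target has 'X' -> reject
  (1,2)=X (2,0)=X (2,2)=X (3,1)=_ -> step gives (1,1)='X' but target has '_' -> reject
  (1,2)=X (2,0)=X (2,2)=X (3,1)=X -> step gives (1,1)='X' but target has '_' -> reject
Unique solution: (1,2)=live, (2,0)=dead, (2,2)=dead, (3,1)=dead.
Check: live-neighbor counts of every cell in the completed generation 0:
0111
0101
0233
1221
1132
Applying B3/S23 to generation 0 with these counts gives:
____
____
__XX
__X_
__X_
which matches the target exactly.

Answer: ____
__X_
____
__XX
_X__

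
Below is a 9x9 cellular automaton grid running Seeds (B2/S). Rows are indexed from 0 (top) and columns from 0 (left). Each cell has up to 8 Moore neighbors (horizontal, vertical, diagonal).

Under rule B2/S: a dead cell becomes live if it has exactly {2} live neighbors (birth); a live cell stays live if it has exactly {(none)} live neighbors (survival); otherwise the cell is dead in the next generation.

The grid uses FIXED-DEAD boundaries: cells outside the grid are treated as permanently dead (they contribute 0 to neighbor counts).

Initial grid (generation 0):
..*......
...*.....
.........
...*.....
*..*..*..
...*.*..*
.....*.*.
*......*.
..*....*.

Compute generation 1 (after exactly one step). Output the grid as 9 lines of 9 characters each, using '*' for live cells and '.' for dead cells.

Simulating step by step:
Generation 0 (given above): 15 live cells
Generation 1: 14 live cells
(generation 1 grid is the final answer)

Answer: ...*.....
..*......
..***....
..*.*....
.....*.*.
..*......
.........
.*.......
.*....*.*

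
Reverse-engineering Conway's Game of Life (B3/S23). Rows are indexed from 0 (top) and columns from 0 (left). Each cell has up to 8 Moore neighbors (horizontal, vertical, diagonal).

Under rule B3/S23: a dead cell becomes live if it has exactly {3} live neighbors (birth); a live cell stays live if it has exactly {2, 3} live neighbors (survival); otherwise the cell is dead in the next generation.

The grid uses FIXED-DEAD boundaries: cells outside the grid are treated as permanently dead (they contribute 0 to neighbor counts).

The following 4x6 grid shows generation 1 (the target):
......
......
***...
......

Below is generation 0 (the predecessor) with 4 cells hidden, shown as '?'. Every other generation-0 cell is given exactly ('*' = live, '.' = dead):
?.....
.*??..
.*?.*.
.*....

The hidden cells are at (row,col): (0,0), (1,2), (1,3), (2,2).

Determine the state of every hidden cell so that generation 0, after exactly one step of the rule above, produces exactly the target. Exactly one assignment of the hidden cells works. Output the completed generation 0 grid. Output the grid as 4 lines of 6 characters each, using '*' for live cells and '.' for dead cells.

Hidden generation-0 cells (in order): (0,0), (1,2), (1,3), (2,2).
A hidden cell only influences target cells in its own 3x3 neighborhood. Try each of the 2^4 = 16 assignments, step the completed generation 0 forward once under B3/S23, and compare with the target:
  (0,0)=. (1,2)=. (1,3)=. (2,2)=. -> step reproduces the target at every cell -> ACCEPT
  (0,0)=. (1,2)=. (1,3)=. (2,2)=* -> step gives (1,1)='*' but target has '.' -> reject
  (0,0)=. (1,2)=. (1,3)=* (2,2)=. -> step gives (1,2)='*' but target has '.' -> reject
  (0,0)=. (1,2)=. (1,3)=* (2,2)=* -> step gives (1,1)='*' but target has '.' -> reject
  (0,0)=. (1,2)=* (1,3)=. (2,2)=. -> step gives (1,1)='*' but target has '.' -> reject
  (0,0)=. (1,2)=* (1,3)=. (2,2)=* -> step gives (1,1)='*' but target has '.' -> reject
  (0,0)=. (1,2)=* (1,3)=* (2,2)=. -> step gives (0,2)='*' but target has '.' -> reject
  (0,0)=. (1,2)=* (1,3)=* (2,2)=* -> step gives (0,2)='*' but target has '.' -> reject
  (0,0)=* (1,2)=. (1,3)=. (2,2)=. -> step gives (1,0)='*' but target has '.' -> reject
  (0,0)=* (1,2)=. (1,3)=. (2,2)=* -> step gives (1,0)='*' but target has '.' -> reject
  (0,0)=* (1,2)=. (1,3)=* (2,2)=. -> step gives (1,0)='*' but target has '.' -> reject
  (0,0)=* (1,2)=. (1,3)=* (2,2)=* -> step gives (1,0)='*' but target has '.' -> reject
  (0,0)=* (1,2)=* (1,3)=. (2,2)=. -> step gives (0,1)='*' but target has '.' -> reject
  (0,0)=* (1,2)=* (1,3)=. (2,2)=* -> step gives (0,1)='*' but target has '.' -> reject
  (0,0)=* (1,2)=* (1,3)=* (2,2)=. -> step gives (0,1)='*' but target has '.' -> reject
  (0,0)=* (1,2)=* (1,3)=* (2,2)=* -> step gives (0,1)='*' but target has '.' -> reject
Unique solution: (0,0)=dead, (1,2)=dead, (1,3)=dead, (2,2)=dead.
Check: live-neighbor counts of every cell in the completed generation 0:
111000
212111
323101
212111
Applying B3/S23 to generation 0 with these counts gives:
......
......
***...
......
which matches the target exactly.

Answer: ......
.*....
.*..*.
.*....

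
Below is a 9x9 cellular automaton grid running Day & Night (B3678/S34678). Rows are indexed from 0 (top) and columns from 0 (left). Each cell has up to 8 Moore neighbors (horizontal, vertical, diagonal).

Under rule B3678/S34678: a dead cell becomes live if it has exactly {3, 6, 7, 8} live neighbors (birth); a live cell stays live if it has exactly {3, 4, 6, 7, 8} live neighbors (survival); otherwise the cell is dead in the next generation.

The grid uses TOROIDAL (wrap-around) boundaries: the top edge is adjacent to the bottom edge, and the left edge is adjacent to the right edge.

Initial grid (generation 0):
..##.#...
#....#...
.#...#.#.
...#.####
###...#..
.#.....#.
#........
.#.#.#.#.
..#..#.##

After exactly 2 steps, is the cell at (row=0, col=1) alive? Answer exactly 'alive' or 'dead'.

Simulating step by step:
Generation 0 (given above): 28 live cells
Generation 1: 29 live cells
.#......#
.##......
#....###.
....##.##
###..##..
.##.....#
.##...#.#
#.#.#....
.##......
Generation 2: 34 live cells
.#.......
.#....###
.#..####.
....#.###
#######..
##.#.##..
..#....#.
###......
.###.....

Cell (0,1) at generation 2: 1 -> alive

Answer: alive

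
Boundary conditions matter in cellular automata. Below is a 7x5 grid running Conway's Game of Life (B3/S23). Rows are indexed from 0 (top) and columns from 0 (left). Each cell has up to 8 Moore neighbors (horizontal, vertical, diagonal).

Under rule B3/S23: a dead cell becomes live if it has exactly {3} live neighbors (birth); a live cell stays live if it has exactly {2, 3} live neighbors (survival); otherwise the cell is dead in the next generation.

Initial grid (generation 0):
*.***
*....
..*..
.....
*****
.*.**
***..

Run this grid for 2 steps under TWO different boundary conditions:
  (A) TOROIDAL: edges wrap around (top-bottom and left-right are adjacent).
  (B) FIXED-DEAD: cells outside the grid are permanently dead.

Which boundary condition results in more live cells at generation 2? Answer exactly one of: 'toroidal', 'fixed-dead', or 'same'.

Answer: toroidal

Derivation:
Under TOROIDAL boundary, generation 2:
.***.
.***.
**..*
*....
*....
.....
.....
Population = 11

Under FIXED-DEAD boundary, generation 2:
..*..
..*..
.....
.....
.....
....*
.***.
Population = 6

Comparison: toroidal=11, fixed-dead=6 -> toroidal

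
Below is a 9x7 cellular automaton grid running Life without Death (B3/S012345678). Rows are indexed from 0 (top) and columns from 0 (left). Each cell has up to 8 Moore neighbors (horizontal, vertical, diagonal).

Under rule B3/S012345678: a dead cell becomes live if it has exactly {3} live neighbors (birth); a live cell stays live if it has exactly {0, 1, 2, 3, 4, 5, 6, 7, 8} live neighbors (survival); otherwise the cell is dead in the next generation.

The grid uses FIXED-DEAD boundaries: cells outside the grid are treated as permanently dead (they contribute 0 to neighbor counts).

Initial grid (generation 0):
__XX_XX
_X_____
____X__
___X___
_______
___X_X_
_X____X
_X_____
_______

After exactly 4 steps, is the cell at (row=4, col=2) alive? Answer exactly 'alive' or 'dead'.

Simulating step by step:
Generation 0 (given above): 12 live cells
Generation 1: 18 live cells
__XX_XX
_XXXXX_
____X__
___X___
____X__
___X_X_
_XX___X
_X_____
_______
Generation 2: 26 live cells
_XXX_XX
_XXXXXX
____XX_
___XX__
___XX__
__XXXX_
_XX___X
_XX____
_______
Generation 3: 30 live cells
_XXX_XX
_XXXXXX
____XXX
___XX__
___XX__
_XXXXX_
_XX_XXX
_XX____
_______
Generation 4: 34 live cells
_XXX_XX
_XXXXXX
____XXX
___XX__
___XX__
_XXXXXX
XXX_XXX
_XXX_X_
_______

Cell (4,2) at generation 4: 0 -> dead

Answer: dead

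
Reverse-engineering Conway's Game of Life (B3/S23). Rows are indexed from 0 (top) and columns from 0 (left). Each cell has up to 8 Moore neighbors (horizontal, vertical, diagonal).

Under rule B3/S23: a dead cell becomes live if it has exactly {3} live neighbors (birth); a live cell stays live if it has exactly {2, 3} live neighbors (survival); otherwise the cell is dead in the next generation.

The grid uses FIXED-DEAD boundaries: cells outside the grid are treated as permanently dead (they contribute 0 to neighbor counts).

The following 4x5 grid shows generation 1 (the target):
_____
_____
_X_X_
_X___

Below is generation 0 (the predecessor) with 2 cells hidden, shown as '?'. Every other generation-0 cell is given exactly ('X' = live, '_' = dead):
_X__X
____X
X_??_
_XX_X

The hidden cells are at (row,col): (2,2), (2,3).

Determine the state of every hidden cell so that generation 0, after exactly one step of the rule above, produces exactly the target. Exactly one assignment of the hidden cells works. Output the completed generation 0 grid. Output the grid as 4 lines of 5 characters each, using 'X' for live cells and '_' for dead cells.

Answer: _X__X
____X
X____
_XX_X

Derivation:
Hidden generation-0 cells (in order): (2,2), (2,3).
A hidden cell only influences target cells in its own 3x3 neighborhood. Try each of the 2^2 = 4 assignments, step the completed generation 0 forward once under B3/S23, and compare with the target:
  (2,2)=_ (2,3)=_ -> step reproduces the target at every cell -> ACCEPT
  (2,2)=_ (2,3)=X -> step gives (1,3)='X' but target has '_' -> reject
  (2,2)=X (2,3)=_ -> step gives (1,1)='X' but target has '_' -> reject
  (2,2)=X (2,3)=X -> step gives (1,1)='X' but target has '_' -> reject
Unique solution: (2,2)=dead, (2,3)=dead.
Check: live-neighbor counts of every cell in the completed generation 0:
10121
22121
13232
22120
Applying B3/S23 to generation 0 with these counts gives:
_____
_____
_X_X_
_X___
which matches the target exactly.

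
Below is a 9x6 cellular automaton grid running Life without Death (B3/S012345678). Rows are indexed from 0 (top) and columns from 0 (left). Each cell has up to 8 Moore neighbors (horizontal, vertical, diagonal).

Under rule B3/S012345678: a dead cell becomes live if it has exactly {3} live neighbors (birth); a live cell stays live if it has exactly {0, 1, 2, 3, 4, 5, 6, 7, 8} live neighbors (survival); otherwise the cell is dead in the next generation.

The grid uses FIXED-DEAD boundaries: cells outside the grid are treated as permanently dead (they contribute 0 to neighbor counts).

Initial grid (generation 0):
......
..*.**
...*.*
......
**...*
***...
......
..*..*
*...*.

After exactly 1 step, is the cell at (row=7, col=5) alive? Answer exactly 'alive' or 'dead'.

Simulating step by step:
Generation 0 (given above): 15 live cells
Generation 1: 19 live cells
......
..****
...*.*
....*.
***..*
***...
..*...
..*..*
*...*.

Cell (7,5) at generation 1: 1 -> alive

Answer: alive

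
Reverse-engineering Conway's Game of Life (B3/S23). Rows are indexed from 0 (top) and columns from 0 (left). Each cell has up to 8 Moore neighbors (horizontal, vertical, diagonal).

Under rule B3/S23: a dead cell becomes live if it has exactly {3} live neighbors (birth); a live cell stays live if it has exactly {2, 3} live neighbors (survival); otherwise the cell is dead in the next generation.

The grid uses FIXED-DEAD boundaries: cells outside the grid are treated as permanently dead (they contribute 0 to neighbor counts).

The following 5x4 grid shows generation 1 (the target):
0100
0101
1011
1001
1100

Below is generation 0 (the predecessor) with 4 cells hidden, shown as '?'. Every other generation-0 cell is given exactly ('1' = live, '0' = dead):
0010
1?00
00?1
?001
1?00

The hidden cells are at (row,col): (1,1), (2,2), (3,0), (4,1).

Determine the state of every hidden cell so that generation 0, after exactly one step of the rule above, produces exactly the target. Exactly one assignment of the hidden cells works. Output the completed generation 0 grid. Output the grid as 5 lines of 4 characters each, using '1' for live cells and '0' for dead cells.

Answer: 0010
1100
0011
1001
1100

Derivation:
Hidden generation-0 cells (in order): (1,1), (2,2), (3,0), (4,1).
A hidden cell only influences target cells in its own 3x3 neighborhood. Try each of the 2^4 = 16 assignments, step the completed generation 0 forward once under B3/S23, and compare with the target:
  (1,1)=0 (2,2)=0 (3,0)=0 (4,1)=0 -> step gives (0,1)='0' but target has '1' -> reject
  (1,1)=0 (2,2)=0 (3,0)=0 (4,1)=1 -> step gives (0,1)='0' but target has '1' -> reject
  (1,1)=0 (2,2)=0 (3,0)=1 (4,1)=0 -> step gives (0,1)='0' but target has '1' -> reject
  (1,1)=0 (2,2)=0 (3,0)=1 (4,1)=1 -> step gives (0,1)='0' but target has '1' -> reject
  (1,1)=0 (2,2)=1 (3,0)=0 (4,1)=0 -> step gives (0,1)='0' but target has '1' -> reject
  (1,1)=0 (2,2)=1 (3,0)=0 (4,1)=1 -> step gives (0,1)='0' but target has '1' -> reject
  (1,1)=0 (2,2)=1 (3,0)=1 (4,1)=0 -> step gives (0,1)='0' but target has '1' -> reject
  (1,1)=0 (2,2)=1 (3,0)=1 (4,1)=1 -> step gives (0,1)='0' but target has '1' -> reject
  (1,1)=1 (2,2)=0 (3,0)=0 (4,1)=0 -> step gives (1,2)='1' but target has '0' -> reject
  (1,1)=1 (2,2)=0 (3,0)=0 (4,1)=1 -> step gives (1,2)='1' but target has '0' -> reject
  (1,1)=1 (2,2)=0 (3,0)=1 (4,1)=0 -> step gives (1,2)='1' but target has '0' -> reject
  (1,1)=1 (2,2)=0 (3,0)=1 (4,1)=1 -> step gives (1,2)='1' but target has '0' -> reject
  (1,1)=1 (2,2)=1 (3,0)=0 (4,1)=0 -> step gives (2,0)='0' but target has '1' -> reject
  (1,1)=1 (2,2)=1 (3,0)=0 (4,1)=1 -> step gives (2,0)='0' but target has '1' -> reject
  (1,1)=1 (2,2)=1 (3,0)=1 (4,1)=0 -> step gives (3,0)='0' but target has '1' -> reject
  (1,1)=1 (2,2)=1 (3,0)=1 (4,1)=1 -> step reproduces the target at every cell -> ACCEPT
Unique solution: (1,1)=live, (2,2)=live, (3,0)=live, (4,1)=live.
Check: live-neighbor counts of every cell in the completed generation 0:
2311
1343
3432
2442
2221
Applying B3/S23 to generation 0 with these counts gives:
0100
0101
1011
1001
1100
which matches the target exactly.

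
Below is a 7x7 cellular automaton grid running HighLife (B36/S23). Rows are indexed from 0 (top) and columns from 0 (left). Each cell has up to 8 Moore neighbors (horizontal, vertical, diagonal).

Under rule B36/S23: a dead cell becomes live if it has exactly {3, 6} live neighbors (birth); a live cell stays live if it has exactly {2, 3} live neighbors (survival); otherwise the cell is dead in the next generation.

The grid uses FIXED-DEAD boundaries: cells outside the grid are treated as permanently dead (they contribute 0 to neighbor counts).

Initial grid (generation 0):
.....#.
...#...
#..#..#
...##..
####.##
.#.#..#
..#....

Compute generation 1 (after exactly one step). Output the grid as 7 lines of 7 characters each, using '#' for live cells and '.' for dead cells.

Simulating step by step:
Generation 0 (given above): 17 live cells
Generation 1: 16 live cells
(generation 1 grid is the final answer)

Answer: .......
....#..
..##...
#.....#
##...##
#.#####
..#....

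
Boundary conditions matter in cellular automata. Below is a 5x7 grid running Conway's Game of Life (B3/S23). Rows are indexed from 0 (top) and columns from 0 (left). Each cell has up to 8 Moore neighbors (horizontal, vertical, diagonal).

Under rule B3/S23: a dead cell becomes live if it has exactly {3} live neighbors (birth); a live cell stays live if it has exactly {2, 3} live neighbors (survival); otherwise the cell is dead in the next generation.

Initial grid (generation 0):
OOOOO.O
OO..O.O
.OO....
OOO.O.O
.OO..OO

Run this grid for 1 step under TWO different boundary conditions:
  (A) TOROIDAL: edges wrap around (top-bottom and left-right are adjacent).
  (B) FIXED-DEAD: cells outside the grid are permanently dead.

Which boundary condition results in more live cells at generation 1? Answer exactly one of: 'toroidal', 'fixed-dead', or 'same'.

Answer: fixed-dead

Derivation:
Under TOROIDAL boundary, generation 1:
....O..
....O.O
.......
......O
.......
Population = 4

Under FIXED-DEAD boundary, generation 1:
O.OOO..
....O..
.......
O.....O
O.OO.OO
Population = 12

Comparison: toroidal=4, fixed-dead=12 -> fixed-dead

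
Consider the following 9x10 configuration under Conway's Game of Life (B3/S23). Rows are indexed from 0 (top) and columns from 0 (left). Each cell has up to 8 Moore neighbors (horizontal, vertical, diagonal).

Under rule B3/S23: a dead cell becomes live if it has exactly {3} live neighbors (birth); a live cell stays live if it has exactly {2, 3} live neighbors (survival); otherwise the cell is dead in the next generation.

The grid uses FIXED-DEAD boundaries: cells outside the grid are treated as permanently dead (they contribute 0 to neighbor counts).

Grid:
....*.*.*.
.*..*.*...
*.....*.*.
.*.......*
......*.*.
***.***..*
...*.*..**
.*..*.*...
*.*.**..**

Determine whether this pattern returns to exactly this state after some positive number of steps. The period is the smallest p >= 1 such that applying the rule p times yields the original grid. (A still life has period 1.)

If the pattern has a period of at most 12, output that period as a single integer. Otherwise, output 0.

Answer: 0

Derivation:
Simulating and comparing each generation to the original:
Gen 0 (original, given above): 33 live cells
Gen 1: 33 live cells, differs from original
Gen 2: 28 live cells, differs from original
Gen 3: 23 live cells, differs from original
Gen 4: 19 live cells, differs from original
Gen 5: 17 live cells, differs from original
Gen 6: 17 live cells, differs from original
Gen 7: 20 live cells, differs from original
Gen 8: 20 live cells, differs from original
Gen 9: 22 live cells, differs from original
Gen 10: 27 live cells, differs from original
Gen 11: 19 live cells, differs from original
Gen 12: 21 live cells, differs from original
No period found within 12 steps.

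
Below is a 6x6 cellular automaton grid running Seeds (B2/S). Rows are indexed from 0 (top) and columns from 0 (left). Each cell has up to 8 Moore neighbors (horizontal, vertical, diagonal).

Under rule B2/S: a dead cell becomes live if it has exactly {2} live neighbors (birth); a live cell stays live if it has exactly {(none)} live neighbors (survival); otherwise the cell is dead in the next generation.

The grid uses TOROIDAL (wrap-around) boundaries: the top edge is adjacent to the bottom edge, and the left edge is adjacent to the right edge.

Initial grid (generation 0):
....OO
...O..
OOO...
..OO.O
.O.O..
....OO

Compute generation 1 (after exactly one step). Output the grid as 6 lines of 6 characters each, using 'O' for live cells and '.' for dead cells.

Answer: O.....
......
.....O
......
......
..O...

Derivation:
Simulating step by step:
Generation 0 (given above): 13 live cells
Generation 1: 3 live cells
(generation 1 grid is the final answer)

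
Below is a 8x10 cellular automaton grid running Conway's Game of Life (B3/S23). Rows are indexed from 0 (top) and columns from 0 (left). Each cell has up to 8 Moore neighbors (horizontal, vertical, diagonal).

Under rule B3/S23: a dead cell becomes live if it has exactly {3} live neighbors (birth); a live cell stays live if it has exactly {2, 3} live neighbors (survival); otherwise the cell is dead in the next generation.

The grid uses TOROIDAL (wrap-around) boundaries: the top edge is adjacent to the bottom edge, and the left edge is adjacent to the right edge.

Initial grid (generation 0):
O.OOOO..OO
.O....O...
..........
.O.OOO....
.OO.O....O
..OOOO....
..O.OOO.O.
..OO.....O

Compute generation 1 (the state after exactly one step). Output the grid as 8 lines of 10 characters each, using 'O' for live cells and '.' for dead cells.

Simulating step by step:
Generation 0 (given above): 29 live cells
Generation 1: 28 live cells
(generation 1 grid is the final answer)

Answer: O...OO..OO
OOOOOO...O
..O.OO....
OO.OOO....
OO........
......O...
.O....O...
O.....OO..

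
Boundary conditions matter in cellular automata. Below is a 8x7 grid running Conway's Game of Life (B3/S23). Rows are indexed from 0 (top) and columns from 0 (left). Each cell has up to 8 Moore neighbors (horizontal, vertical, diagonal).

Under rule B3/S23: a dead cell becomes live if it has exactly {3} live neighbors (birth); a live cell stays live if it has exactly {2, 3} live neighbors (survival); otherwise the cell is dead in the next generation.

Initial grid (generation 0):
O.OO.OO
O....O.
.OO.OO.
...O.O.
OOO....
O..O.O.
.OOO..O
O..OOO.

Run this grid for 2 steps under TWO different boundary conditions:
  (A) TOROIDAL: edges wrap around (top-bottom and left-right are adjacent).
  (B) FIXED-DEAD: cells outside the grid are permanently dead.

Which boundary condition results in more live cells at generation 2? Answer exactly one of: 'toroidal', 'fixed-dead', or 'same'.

Answer: fixed-dead

Derivation:
Under TOROIDAL boundary, generation 2:
.O.....
O...O.O
.OOO.O.
.....O.
OO...O.
O..OO..
.......
.OO....
Population = 17

Under FIXED-DEAD boundary, generation 2:
.....O.
O..O...
OOOO.OO
O....OO
O......
...OO..
OO.....
OOO.OO.
Population = 22

Comparison: toroidal=17, fixed-dead=22 -> fixed-dead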